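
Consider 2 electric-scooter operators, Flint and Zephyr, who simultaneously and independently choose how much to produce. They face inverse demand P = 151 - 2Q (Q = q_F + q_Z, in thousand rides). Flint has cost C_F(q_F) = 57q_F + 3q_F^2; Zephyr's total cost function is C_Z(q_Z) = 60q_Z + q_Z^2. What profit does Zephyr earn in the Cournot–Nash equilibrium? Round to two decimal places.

Flint's profit: π_F = (151 - 2Q)q_F - (57q_F + 3q_F²). Setting ∂π_F/∂q_F = 0: 94 - 10q_F - 2(q_Z) = 0.
Zephyr's first-order condition: 91 - 6q_Z - 2(q_F) = 0.
So q_F = (94 - 2q_Z)/10 and q_Z = (91 - 2q_F)/6.
Substituting one into the other gives q_F = 191/28 and q_Z = 361/28.
Price P = 151 - 2·(138/7) = 781/7.
Zephyr's profit: (781/7)·(361/28) - 60·(361/28) - (361/28)² = 498.6773.

498.68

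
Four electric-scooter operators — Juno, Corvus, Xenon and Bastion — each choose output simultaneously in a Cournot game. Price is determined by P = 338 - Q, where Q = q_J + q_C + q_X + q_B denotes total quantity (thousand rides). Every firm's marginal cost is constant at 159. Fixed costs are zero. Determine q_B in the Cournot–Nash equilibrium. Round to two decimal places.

35.80

Each firm earns π_i = (338 - Q)q_i - 159q_i.
First-order condition (treating rivals' output as given): 179 - 2q_i - Σ_{j≠i} q_j = 0.
By symmetry each firm produces the same amount; substituting Σ_{j≠i} q_j = 3q_i yields q_i = 179/5.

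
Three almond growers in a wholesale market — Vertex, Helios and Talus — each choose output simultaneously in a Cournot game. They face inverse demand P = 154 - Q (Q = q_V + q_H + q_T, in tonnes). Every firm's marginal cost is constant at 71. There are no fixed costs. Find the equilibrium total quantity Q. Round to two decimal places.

62.25

A representative firm's profit is π_i = q_i(154 - Q) - 71q_i.
First-order condition (treating rivals' output as given): 83 - 2q_i - Σ_{j≠i} q_j = 0.
By symmetry each firm produces the same amount; substituting Σ_{j≠i} q_j = 2q_i yields q_i = 83/4.
Total output Q = 83/4 + 83/4 + 83/4 = 249/4.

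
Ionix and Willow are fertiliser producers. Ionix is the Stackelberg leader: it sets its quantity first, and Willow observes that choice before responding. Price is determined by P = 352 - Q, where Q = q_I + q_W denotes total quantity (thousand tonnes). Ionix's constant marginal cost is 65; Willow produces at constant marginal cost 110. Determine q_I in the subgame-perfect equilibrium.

166

The follower Willow best-responds to any q_I: π_W = (352 - Q)q_W - 110q_W.
∂π_W/∂q_W = 242 - q_I - 2q_W = 0 gives the reaction function q_W = (242 - q_I)/2.
The leader anticipates this reaction. Substituting into P = 352 - Q gives P = 231 - (1/2)q_I, so π_I = (231 - (1/2)q_I)q_I - 65q_I.
Maximising: ∂π_I/∂q_I = 166 - q_I = 0, giving q_I = 166.
Then q_W = (242 - 166)/2 = 38.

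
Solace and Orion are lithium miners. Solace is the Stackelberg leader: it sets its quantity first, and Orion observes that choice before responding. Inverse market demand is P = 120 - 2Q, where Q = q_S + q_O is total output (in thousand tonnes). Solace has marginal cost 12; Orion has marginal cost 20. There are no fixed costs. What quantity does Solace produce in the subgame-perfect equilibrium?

The follower Orion best-responds to any q_S: π_O = (120 - 2Q)q_O - 20q_O.
∂π_O/∂q_O = 100 - 2q_S - 4q_O = 0 gives the reaction function q_O = (100 - 2q_S)/4.
Solace substitutes q_O(q_S) into its own profit: π_S = q_S(120 - 2q_S - (100 - 2q_S)/2) - 12q_S = (70 - q_S)q_S - 12q_S.
Maximising: ∂π_S/∂q_S = 58 - 2q_S = 0, giving q_S = 29.
Then q_O = (100 - 2·29)/4 = 21/2.

29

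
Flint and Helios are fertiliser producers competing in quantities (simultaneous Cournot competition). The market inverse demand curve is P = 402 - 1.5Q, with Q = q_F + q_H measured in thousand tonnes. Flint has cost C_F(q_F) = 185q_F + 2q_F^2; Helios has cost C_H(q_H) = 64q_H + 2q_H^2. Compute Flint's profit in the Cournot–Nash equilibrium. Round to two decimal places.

Flint's profit: π_F = (402 - 1.5Q)q_F - (185q_F + 2q_F²). Setting ∂π_F/∂q_F = 0: 217 - 7q_F - (3/2)(q_H) = 0.
Helios's profit: π_H = (402 - 1.5Q)q_H - (64q_H + 2q_H²). Setting ∂π_H/∂q_H = 0: 338 - 7q_H - (3/2)(q_F) = 0.
So q_F = (217 - (3/2)q_H)/7 and q_H = (338 - (3/2)q_F)/7.
Solving the pair: q_F = 368/17, q_H = 742/17.
Price P = 402 - (3/2)·(1110/17) = 304.0588.
Flint's profit: 304.0588·(368/17) - 185·(368/17) - 2(368/17)² = 1640.0830.

1640.08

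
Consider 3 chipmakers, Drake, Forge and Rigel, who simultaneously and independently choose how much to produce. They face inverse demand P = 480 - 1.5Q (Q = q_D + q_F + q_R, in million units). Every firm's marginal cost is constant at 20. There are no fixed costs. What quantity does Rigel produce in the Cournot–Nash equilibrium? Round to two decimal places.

76.67

Each firm earns π_i = (480 - 1.5Q)q_i - 20q_i.
Setting ∂π_i/∂q_i = 0 with rivals' quantities fixed: 460 - 3q_i - (3/2)·Σ_{j≠i} q_j = 0.
By symmetry each firm produces the same amount; substituting Σ_{j≠i} q_j = 2q_i yields q_i = 460/6 = 230/3.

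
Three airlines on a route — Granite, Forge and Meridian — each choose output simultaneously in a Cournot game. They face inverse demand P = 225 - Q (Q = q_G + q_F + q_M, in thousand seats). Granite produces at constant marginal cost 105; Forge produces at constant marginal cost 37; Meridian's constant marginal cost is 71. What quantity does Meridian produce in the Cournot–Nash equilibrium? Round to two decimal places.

38.50

Granite's profit: π_G = (225 - Q)q_G - (105q_G). Setting ∂π_G/∂q_G = 0: 120 - 2q_G - (q_F + q_M) = 0.
Forge's first-order condition: 188 - 2q_F - (q_G + q_M) = 0.
Meridian's first-order condition: 154 - 2q_M - (q_G + q_F) = 0.
Summing all 3 equations gives 462 − 4Q = 0, hence Q = 231/2.
Back-substituting: q_G = (120 − 231/2) = 9/2, q_F = (188 − 231/2) = 145/2, q_M = (154 − 231/2) = 77/2.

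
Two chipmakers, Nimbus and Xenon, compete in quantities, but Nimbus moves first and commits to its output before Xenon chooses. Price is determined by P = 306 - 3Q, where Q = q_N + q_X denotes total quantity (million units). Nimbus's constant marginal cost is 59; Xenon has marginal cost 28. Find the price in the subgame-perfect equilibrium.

113

Solve by backward induction. Given q_N, the follower Xenon maximises π_X = (306 - 3q_N - 3q_X)q_X - 28q_X.
Setting the follower's marginal profit to zero, 278 - 3q_N - 6q_X = 0, i.e. q_X = (278 - 3q_N)/6.
Nimbus substitutes q_X(q_N) into its own profit: π_N = q_N(306 - 3q_N - (278 - 3q_N)/2) - 59q_N = (167 - (3/2)q_N)q_N - 59q_N.
The leader's first-order condition 108 - 3q_N = 0 yields q_N = 36.
Then q_X = (278 - 3·36)/6 = 85/3.
Total output Q = 193/3, so price P = 306 - 3·(193/3) = 113.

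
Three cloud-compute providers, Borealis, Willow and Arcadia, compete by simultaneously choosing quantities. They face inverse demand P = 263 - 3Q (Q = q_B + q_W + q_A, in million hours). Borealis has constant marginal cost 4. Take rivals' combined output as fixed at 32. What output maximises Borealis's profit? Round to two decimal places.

27.17

With rivals' combined output fixed at 32, Borealis's profit is π_B = (263 - 3·32 - 3q_B)q_B - (4q_B) = (167 - 3q_B)q_B - (4q_B).
∂π_B/∂q_B = 163 - 6q_B = 0, so q_B = 163/6.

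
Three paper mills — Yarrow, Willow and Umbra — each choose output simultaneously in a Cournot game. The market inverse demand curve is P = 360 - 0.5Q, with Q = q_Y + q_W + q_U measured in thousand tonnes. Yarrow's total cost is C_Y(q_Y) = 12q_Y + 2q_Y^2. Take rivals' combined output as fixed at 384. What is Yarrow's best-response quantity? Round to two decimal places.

31.20

With rivals' combined output fixed at 384, Yarrow's profit is π_Y = (360 - (1/2)·384 - (1/2)q_Y)q_Y - (12q_Y + 2q_Y²) = (168 - (1/2)q_Y)q_Y - (12q_Y + 2q_Y²).
∂π_Y/∂q_Y = 156 - 5q_Y = 0, so q_Y = 156/5.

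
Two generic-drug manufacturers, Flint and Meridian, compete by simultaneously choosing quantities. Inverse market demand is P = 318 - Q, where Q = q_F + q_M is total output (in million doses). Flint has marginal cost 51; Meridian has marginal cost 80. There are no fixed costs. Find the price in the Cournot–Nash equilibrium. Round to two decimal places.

Flint's profit: π_F = (318 - Q)q_F - (51q_F). Setting ∂π_F/∂q_F = 0: 267 - 2q_F - (q_M) = 0.
Meridian's first-order condition: 238 - 2q_M - (q_F) = 0.
So q_F = (267 - q_M)/2 and q_M = (238 - q_F)/2.
Substituting one into the other gives q_F = 296/3 and q_M = 209/3.
Total output Q = 505/3, so price P = 318 - 505/3 = 449/3.

149.67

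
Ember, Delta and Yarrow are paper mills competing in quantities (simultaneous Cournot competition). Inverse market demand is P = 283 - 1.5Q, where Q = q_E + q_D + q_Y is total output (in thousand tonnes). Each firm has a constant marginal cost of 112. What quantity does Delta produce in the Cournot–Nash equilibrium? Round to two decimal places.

A representative firm's profit is π_i = q_i(283 - 1.5Q) - 112q_i.
First-order condition (treating rivals' output as given): 171 - 3q_i - (3/2)·Σ_{j≠i} q_j = 0.
With identical firms every q_j equals q_i, so Σ_{j≠i} q_j = 2q_i and 171 = 6q_i, giving q_i = 57/2.

28.50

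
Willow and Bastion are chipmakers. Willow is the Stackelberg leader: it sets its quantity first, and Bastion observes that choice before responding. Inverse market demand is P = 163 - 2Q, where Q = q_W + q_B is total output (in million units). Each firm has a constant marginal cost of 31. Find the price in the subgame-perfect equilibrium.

64

The follower Bastion best-responds to any q_W: π_B = (163 - 2Q)q_B - 31q_B.
Follower FOC: 132 - 2q_W - 4q_B = 0, so q_B(q_W) = (132 - 2q_W)/4.
The leader anticipates this reaction. Substituting into P = 163 - 2Q gives P = 97 - q_W, so π_W = (97 - q_W)q_W - 31q_W.
Leader FOC: 66 - 2q_W = 0, so q_W = 33.
Then q_B = (132 - 2·33)/4 = 33/2.
Total output Q = 99/2, so price P = 163 - 2·(99/2) = 64.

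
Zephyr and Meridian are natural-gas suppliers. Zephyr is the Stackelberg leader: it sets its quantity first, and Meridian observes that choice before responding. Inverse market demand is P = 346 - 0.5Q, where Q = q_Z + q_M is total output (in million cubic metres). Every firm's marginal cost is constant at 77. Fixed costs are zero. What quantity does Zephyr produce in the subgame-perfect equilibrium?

269

The follower Meridian best-responds to any q_Z: π_M = (346 - 0.5Q)q_M - 77q_M.
Setting the follower's marginal profit to zero, 269 - (1/2)q_Z - q_M = 0, i.e. q_M = (269 - (1/2)q_Z).
The leader anticipates this reaction. Substituting into P = 346 - 0.5Q gives P = 423/2 - (1/4)q_Z, so π_Z = (423/2 - (1/4)q_Z)q_Z - 77q_Z.
Maximising: ∂π_Z/∂q_Z = 269/2 - (1/2)q_Z = 0, giving q_Z = 269.
Then q_M = (269 - (1/2)·269) = 269/2.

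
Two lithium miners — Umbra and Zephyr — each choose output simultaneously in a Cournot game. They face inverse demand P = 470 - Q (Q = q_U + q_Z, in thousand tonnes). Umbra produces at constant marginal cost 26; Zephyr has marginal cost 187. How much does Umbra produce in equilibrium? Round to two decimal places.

201.67

Umbra's profit: π_U = (470 - Q)q_U - (26q_U). Setting ∂π_U/∂q_U = 0: 444 - 2q_U - (q_Z) = 0.
Zephyr's first-order condition: 283 - 2q_Z - (q_U) = 0.
Rearranging gives the reaction functions q_U = (444 - q_Z)/2 and q_Z = (283 - q_U)/2.
Solving the pair: q_U = 605/3, q_Z = 122/3.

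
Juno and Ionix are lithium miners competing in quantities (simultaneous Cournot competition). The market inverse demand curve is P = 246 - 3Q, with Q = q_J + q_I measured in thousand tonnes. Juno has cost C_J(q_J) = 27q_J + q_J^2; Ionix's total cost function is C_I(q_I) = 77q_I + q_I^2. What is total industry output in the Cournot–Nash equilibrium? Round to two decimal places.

Juno's profit: π_J = (246 - 3Q)q_J - (27q_J + q_J²). Setting ∂π_J/∂q_J = 0: 219 - 8q_J - 3(q_I) = 0.
Ionix's first-order condition: 169 - 8q_I - 3(q_J) = 0.
Best responses: q_J = (219 - 3q_I)/8, q_I = (169 - 3q_J)/8.
Substituting one into the other gives q_J = 249/11 and q_I = 139/11.
Total output Q = 249/11 + 139/11 = 388/11.

35.27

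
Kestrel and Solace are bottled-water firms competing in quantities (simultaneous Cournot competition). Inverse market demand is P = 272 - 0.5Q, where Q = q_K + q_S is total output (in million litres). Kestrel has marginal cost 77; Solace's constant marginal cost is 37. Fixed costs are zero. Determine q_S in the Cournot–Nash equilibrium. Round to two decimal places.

Kestrel's profit: π_K = (272 - 0.5Q)q_K - (77q_K). Setting ∂π_K/∂q_K = 0: 195 - q_K - (1/2)(q_S) = 0.
Solace's first-order condition: 235 - q_S - (1/2)(q_K) = 0.
So q_K = (195 - (1/2)q_S) and q_S = (235 - (1/2)q_K).
Solving the pair: q_K = 310/3, q_S = 550/3.

183.33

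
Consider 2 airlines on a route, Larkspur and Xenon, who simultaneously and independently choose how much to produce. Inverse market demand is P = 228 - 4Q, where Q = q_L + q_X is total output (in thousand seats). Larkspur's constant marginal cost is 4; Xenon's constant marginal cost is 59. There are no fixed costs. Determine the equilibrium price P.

Larkspur's profit: π_L = (228 - 4Q)q_L - (4q_L). Setting ∂π_L/∂q_L = 0: 224 - 8q_L - 4(q_X) = 0.
Xenon's first-order condition: 169 - 8q_X - 4(q_L) = 0.
Rearranging gives the reaction functions q_L = (224 - 4q_X)/8 and q_X = (169 - 4q_L)/8.
Substituting one into the other gives q_L = 93/4 and q_X = 19/2.
Total output Q = 131/4, so price P = 228 - 4·(131/4) = 97.

97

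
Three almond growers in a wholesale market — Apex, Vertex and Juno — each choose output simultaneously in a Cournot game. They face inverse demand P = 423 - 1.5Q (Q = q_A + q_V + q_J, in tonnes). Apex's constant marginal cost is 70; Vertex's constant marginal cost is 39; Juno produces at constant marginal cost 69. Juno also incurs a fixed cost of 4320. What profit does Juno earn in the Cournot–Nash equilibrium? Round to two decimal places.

81.04

Apex's profit: π_A = (423 - 1.5Q)q_A - (70q_A). Setting ∂π_A/∂q_A = 0: 353 - 3q_A - (3/2)(q_V + q_J) = 0.
Vertex's profit: π_V = (423 - 1.5Q)q_V - (39q_V). Setting ∂π_V/∂q_V = 0: 384 - 3q_V - (3/2)(q_A + q_J) = 0.
Juno's profit: π_J = (423 - 1.5Q)q_J - (69q_J). Setting ∂π_J/∂q_J = 0: 354 - 3q_J - (3/2)(q_A + q_V) = 0.
Summing all 3 equations gives 1091 − 6Q = 0, hence Q = 1091/6.
Back-substituting: q_A = (353 − 1091/4)/(3/2) = 107/2, q_V = (384 − 1091/4)/(3/2) = 445/6, q_J = (354 − 1091/4)/(3/2) = 325/6.
Price P = 423 - (3/2)·(1091/6) = 601/4.
Juno's profit: (601/4 - 69)·(325/6) - 4320 = 1945/24.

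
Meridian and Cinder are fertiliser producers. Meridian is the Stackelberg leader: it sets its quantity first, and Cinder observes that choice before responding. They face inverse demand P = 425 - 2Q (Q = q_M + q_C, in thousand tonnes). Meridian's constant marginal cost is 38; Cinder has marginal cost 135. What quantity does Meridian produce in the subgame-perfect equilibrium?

Solve by backward induction. Given q_M, the follower Cinder maximises π_C = (425 - 2q_M - 2q_C)q_C - 135q_C.
Follower FOC: 290 - 2q_M - 4q_C = 0, so q_C(q_M) = (290 - 2q_M)/4.
Meridian substitutes q_C(q_M) into its own profit: π_M = q_M(425 - 2q_M - (290 - 2q_M)/2) - 38q_M = (280 - q_M)q_M - 38q_M.
Leader FOC: 242 - 2q_M = 0, so q_M = 121.
Then q_C = (290 - 2·121)/4 = 12.

121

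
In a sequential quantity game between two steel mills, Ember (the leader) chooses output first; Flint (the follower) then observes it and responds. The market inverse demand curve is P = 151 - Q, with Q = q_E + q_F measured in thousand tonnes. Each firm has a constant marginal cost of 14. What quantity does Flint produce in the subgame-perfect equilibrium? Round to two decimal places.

34.25

Solve by backward induction. Given q_E, the follower Flint maximises π_F = (151 - q_E - q_F)q_F - 14q_F.
Follower FOC: 137 - q_E - 2q_F = 0, so q_F(q_E) = (137 - q_E)/2.
Ember substitutes q_F(q_E) into its own profit: π_E = q_E(151 - q_E - (137 - q_E)/2) - 14q_E = (165/2 - (1/2)q_E)q_E - 14q_E.
The leader's first-order condition 137/2 - q_E = 0 yields q_E = 137/2.
Then q_F = (137 - 137/2)/2 = 137/4.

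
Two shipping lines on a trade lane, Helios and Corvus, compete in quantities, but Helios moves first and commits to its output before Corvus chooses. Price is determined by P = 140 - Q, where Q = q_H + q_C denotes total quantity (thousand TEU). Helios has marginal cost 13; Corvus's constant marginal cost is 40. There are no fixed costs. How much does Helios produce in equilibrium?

Solve by backward induction. Given q_H, the follower Corvus maximises π_C = (140 - q_H - q_C)q_C - 40q_C.
∂π_C/∂q_C = 100 - q_H - 2q_C = 0 gives the reaction function q_C = (100 - q_H)/2.
Helios substitutes q_C(q_H) into its own profit: π_H = q_H(140 - q_H - (100 - q_H)/2) - 13q_H = (90 - (1/2)q_H)q_H - 13q_H.
Leader FOC: 77 - q_H = 0, so q_H = 77.
Then q_C = (100 - 77)/2 = 23/2.

77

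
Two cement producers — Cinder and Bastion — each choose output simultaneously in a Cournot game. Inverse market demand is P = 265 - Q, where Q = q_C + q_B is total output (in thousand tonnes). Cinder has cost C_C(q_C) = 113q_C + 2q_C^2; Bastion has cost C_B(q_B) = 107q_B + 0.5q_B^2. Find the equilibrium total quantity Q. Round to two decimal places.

Cinder's profit: π_C = (265 - Q)q_C - (113q_C + 2q_C²). Setting ∂π_C/∂q_C = 0: 152 - 6q_C - (q_B) = 0.
Bastion's profit: π_B = (265 - Q)q_B - (107q_B + (1/2)q_B²). Setting ∂π_B/∂q_B = 0: 158 - 3q_B - (q_C) = 0.
Rearranging gives the reaction functions q_C = (152 - q_B)/6 and q_B = (158 - q_C)/3.
Substituting one into the other gives q_C = 298/17 and q_B = 796/17.
Total output Q = 298/17 + 796/17 = 1094/17.

64.35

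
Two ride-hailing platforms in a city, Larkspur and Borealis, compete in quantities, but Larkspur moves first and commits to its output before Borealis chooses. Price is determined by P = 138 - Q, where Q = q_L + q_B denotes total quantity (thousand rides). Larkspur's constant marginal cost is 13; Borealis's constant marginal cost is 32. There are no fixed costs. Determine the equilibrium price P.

49

Solve by backward induction. Given q_L, the follower Borealis maximises π_B = (138 - q_L - q_B)q_B - 32q_B.
Setting the follower's marginal profit to zero, 106 - q_L - 2q_B = 0, i.e. q_B = (106 - q_L)/2.
Larkspur substitutes q_B(q_L) into its own profit: π_L = q_L(138 - q_L - (106 - q_L)/2) - 13q_L = (85 - (1/2)q_L)q_L - 13q_L.
The leader's first-order condition 72 - q_L = 0 yields q_L = 72.
Then q_B = (106 - 72)/2 = 17.
Total output Q = 89, so price P = 138 - 89 = 49.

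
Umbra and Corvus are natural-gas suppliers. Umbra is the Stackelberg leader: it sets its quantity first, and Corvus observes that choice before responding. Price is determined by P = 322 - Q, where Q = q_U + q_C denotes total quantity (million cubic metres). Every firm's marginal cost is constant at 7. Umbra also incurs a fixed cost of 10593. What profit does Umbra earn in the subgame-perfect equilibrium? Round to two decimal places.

Solve by backward induction. Given q_U, the follower Corvus maximises π_C = (322 - q_U - q_C)q_C - 7q_C.
Follower FOC: 315 - q_U - 2q_C = 0, so q_C(q_U) = (315 - q_U)/2.
The leader anticipates this reaction. Substituting into P = 322 - Q gives P = 329/2 - (1/2)q_U, so π_U = (329/2 - (1/2)q_U)q_U - 7q_U.
The leader's first-order condition 315/2 - q_U = 0 yields q_U = 315/2.
Then q_C = (315 - 315/2)/2 = 315/4.
Price P = 322 - 945/4 = 343/4.
Umbra's profit: (343/4 - 7)·(315/2) - 10593 = 1810.1250.

1810.13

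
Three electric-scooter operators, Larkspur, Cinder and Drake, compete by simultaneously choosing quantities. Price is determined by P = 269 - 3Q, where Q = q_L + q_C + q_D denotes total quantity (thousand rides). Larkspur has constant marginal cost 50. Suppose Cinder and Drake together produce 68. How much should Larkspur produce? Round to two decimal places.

With rivals' combined output fixed at 68, Larkspur's profit is π_L = (269 - 3·68 - 3q_L)q_L - (50q_L) = (65 - 3q_L)q_L - (50q_L).
∂π_L/∂q_L = 15 - 6q_L = 0, so q_L = 5/2.

2.50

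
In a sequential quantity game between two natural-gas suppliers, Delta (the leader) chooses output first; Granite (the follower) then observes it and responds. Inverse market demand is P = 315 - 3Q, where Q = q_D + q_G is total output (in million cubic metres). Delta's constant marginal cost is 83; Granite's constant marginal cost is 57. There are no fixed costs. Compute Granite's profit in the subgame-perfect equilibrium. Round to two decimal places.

The follower Granite best-responds to any q_D: π_G = (315 - 3Q)q_G - 57q_G.
Follower FOC: 258 - 3q_D - 6q_G = 0, so q_G(q_D) = (258 - 3q_D)/6.
Delta substitutes q_G(q_D) into its own profit: π_D = q_D(315 - 3q_D - (258 - 3q_D)/2) - 83q_D = (186 - (3/2)q_D)q_D - 83q_D.
Maximising: ∂π_D/∂q_D = 103 - 3q_D = 0, giving q_D = 103/3.
Then q_G = (258 - 3·(103/3))/6 = 155/6.
Price P = 315 - 3·(361/6) = 269/2.
Granite's profit: (269/2 - 57)·(155/6) = 2002.0833.

2002.08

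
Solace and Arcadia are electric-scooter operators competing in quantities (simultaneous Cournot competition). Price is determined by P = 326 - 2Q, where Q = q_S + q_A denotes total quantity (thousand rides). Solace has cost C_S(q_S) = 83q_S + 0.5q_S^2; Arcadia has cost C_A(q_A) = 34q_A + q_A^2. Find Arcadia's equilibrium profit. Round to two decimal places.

4210.10

Solace's profit: π_S = (326 - 2Q)q_S - (83q_S + (1/2)q_S²). Setting ∂π_S/∂q_S = 0: 243 - 5q_S - 2(q_A) = 0.
Arcadia's profit: π_A = (326 - 2Q)q_A - (34q_A + q_A²). Setting ∂π_A/∂q_A = 0: 292 - 6q_A - 2(q_S) = 0.
So q_S = (243 - 2q_A)/5 and q_A = (292 - 2q_S)/6.
Solving the pair: q_S = 437/13, q_A = 487/13.
Price P = 326 - 2·(924/13) = 183.8462.
Arcadia's profit: 183.8462·(487/13) - 34·(487/13) - (487/13)² = 4210.1006.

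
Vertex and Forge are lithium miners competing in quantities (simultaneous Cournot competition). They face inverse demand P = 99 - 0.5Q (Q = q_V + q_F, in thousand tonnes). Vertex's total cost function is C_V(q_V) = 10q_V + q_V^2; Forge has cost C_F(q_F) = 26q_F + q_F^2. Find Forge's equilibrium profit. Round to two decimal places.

Vertex's profit: π_V = (99 - 0.5Q)q_V - (10q_V + q_V²). Setting ∂π_V/∂q_V = 0: 89 - 3q_V - (1/2)(q_F) = 0.
Forge's first-order condition: 73 - 3q_F - (1/2)(q_V) = 0.
So q_V = (89 - (1/2)q_F)/3 and q_F = (73 - (1/2)q_V)/3.
Substituting one into the other gives q_V = 922/35 and q_F = 698/35.
Price P = 99 - (1/2)·(324/7) = 531/7.
Forge's profit: (531/7)·(698/35) - 26·(698/35) - (698/35)² = 596.5763.

596.58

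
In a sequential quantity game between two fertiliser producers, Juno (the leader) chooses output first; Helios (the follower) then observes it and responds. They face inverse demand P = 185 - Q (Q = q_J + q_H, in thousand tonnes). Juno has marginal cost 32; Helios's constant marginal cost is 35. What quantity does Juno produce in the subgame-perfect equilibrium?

Solve by backward induction. Given q_J, the follower Helios maximises π_H = (185 - q_J - q_H)q_H - 35q_H.
Follower FOC: 150 - q_J - 2q_H = 0, so q_H(q_J) = (150 - q_J)/2.
Juno substitutes q_H(q_J) into its own profit: π_J = q_J(185 - q_J - (150 - q_J)/2) - 32q_J = (110 - (1/2)q_J)q_J - 32q_J.
Maximising: ∂π_J/∂q_J = 78 - q_J = 0, giving q_J = 78.
Then q_H = (150 - 78)/2 = 36.

78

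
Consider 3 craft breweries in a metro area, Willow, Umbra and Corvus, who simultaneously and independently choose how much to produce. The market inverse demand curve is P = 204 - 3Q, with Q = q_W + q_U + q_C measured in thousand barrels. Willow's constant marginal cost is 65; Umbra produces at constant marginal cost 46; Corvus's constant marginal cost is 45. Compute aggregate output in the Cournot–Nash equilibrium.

38

Willow's profit: π_W = (204 - 3Q)q_W - (65q_W). Setting ∂π_W/∂q_W = 0: 139 - 6q_W - 3(q_U + q_C) = 0.
Umbra's first-order condition: 158 - 6q_U - 3(q_W + q_C) = 0.
Corvus's first-order condition: 159 - 6q_C - 3(q_W + q_U) = 0.
Adding the 3 first-order conditions: 456 − 12Q = 0, so Q = 38.
Back-substituting: q_W = (139 − 114)/3 = 25/3, q_U = (158 − 114)/3 = 44/3, q_C = (159 − 114)/3 = 15.
Total output Q = 25/3 + 44/3 + 15 = 38.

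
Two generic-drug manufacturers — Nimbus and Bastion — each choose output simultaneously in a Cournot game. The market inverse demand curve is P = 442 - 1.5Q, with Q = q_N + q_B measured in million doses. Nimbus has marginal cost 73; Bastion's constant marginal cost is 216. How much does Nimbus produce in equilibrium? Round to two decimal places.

Nimbus's profit: π_N = (442 - 1.5Q)q_N - (73q_N). Setting ∂π_N/∂q_N = 0: 369 - 3q_N - (3/2)(q_B) = 0.
Bastion's profit: π_B = (442 - 1.5Q)q_B - (216q_B). Setting ∂π_B/∂q_B = 0: 226 - 3q_B - (3/2)(q_N) = 0.
Rearranging gives the reaction functions q_N = (369 - (3/2)q_B)/3 and q_B = (226 - (3/2)q_N)/3.
Substituting one into the other gives q_N = 1024/9 and q_B = 166/9.

113.78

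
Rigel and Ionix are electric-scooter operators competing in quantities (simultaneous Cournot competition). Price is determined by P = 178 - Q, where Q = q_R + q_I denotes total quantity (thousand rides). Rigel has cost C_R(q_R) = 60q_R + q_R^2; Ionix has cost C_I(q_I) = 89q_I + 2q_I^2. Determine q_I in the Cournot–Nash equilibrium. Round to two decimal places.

10.35

Rigel's profit: π_R = (178 - Q)q_R - (60q_R + q_R²). Setting ∂π_R/∂q_R = 0: 118 - 4q_R - (q_I) = 0.
Ionix's first-order condition: 89 - 6q_I - (q_R) = 0.
Best responses: q_R = (118 - q_I)/4, q_I = (89 - q_R)/6.
Solving the pair: q_R = 619/23, q_I = 238/23.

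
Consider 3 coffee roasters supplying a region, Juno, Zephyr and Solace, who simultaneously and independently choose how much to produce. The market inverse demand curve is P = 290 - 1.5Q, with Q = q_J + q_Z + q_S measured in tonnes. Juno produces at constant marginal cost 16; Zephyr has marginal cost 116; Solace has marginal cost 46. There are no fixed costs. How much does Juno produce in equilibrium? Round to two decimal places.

67.33

Juno's profit: π_J = (290 - 1.5Q)q_J - (16q_J). Setting ∂π_J/∂q_J = 0: 274 - 3q_J - (3/2)(q_Z + q_S) = 0.
Zephyr's profit: π_Z = (290 - 1.5Q)q_Z - (116q_Z). Setting ∂π_Z/∂q_Z = 0: 174 - 3q_Z - (3/2)(q_J + q_S) = 0.
Solace's profit: π_S = (290 - 1.5Q)q_S - (46q_S). Setting ∂π_S/∂q_S = 0: 244 - 3q_S - (3/2)(q_J + q_Z) = 0.
Adding the 3 conditions: 692 − 3Q − 3Q = 0, i.e. Q = 346/3.
Back-substituting: q_J = (274 − 173)/(3/2) = 202/3, q_Z = (174 − 173)/(3/2) = 2/3, q_S = (244 − 173)/(3/2) = 142/3.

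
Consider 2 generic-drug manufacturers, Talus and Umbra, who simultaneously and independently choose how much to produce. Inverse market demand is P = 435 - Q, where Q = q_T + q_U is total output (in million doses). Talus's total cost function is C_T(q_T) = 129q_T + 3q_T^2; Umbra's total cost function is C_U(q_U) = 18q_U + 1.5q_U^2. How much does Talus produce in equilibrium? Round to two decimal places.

Talus's profit: π_T = (435 - Q)q_T - (129q_T + 3q_T²). Setting ∂π_T/∂q_T = 0: 306 - 8q_T - (q_U) = 0.
Umbra's profit: π_U = (435 - Q)q_U - (18q_U + (3/2)q_U²). Setting ∂π_U/∂q_U = 0: 417 - 5q_U - (q_T) = 0.
So q_T = (306 - q_U)/8 and q_U = (417 - q_T)/5.
Solving the pair: q_T = 371/13, q_U = 1010/13.

28.54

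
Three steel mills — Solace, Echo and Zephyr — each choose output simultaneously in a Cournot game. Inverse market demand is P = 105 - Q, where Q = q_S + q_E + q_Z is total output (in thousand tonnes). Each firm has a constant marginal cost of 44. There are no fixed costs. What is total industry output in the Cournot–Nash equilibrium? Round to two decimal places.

A representative firm's profit is π_i = q_i(105 - Q) - 44q_i.
First-order condition (treating rivals' output as given): 61 - 2q_i - Σ_{j≠i} q_j = 0.
With identical firms every q_j equals q_i, so Σ_{j≠i} q_j = 2q_i and 61 = 4q_i, giving q_i = 61/4.
Total output Q = 61/4 + 61/4 + 61/4 = 183/4.

45.75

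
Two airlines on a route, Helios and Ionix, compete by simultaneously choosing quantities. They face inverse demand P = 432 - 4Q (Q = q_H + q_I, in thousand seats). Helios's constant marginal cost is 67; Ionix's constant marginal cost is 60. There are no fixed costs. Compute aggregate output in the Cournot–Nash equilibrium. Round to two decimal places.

61.42

Helios's profit: π_H = (432 - 4Q)q_H - (67q_H). Setting ∂π_H/∂q_H = 0: 365 - 8q_H - 4(q_I) = 0.
Ionix's profit: π_I = (432 - 4Q)q_I - (60q_I). Setting ∂π_I/∂q_I = 0: 372 - 8q_I - 4(q_H) = 0.
Best responses: q_H = (365 - 4q_I)/8, q_I = (372 - 4q_H)/8.
Substituting one into the other gives q_H = 179/6 and q_I = 379/12.
Total output Q = 179/6 + 379/12 = 737/12.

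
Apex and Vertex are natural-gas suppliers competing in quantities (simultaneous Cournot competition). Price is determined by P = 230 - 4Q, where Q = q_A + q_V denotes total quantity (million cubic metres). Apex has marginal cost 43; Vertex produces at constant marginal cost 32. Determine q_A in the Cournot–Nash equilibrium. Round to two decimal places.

Apex's profit: π_A = (230 - 4Q)q_A - (43q_A). Setting ∂π_A/∂q_A = 0: 187 - 8q_A - 4(q_V) = 0.
Vertex's profit: π_V = (230 - 4Q)q_V - (32q_V). Setting ∂π_V/∂q_V = 0: 198 - 8q_V - 4(q_A) = 0.
So q_A = (187 - 4q_V)/8 and q_V = (198 - 4q_A)/8.
Substituting one into the other gives q_A = 44/3 and q_V = 209/12.

14.67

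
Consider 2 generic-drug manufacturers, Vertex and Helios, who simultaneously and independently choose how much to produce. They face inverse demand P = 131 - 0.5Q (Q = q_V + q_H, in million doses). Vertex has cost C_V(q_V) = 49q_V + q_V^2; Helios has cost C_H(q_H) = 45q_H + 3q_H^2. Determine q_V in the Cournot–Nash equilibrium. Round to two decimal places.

Vertex's profit: π_V = (131 - 0.5Q)q_V - (49q_V + q_V²). Setting ∂π_V/∂q_V = 0: 82 - 3q_V - (1/2)(q_H) = 0.
Helios's profit: π_H = (131 - 0.5Q)q_H - (45q_H + 3q_H²). Setting ∂π_H/∂q_H = 0: 86 - 7q_H - (1/2)(q_V) = 0.
So q_V = (82 - (1/2)q_H)/3 and q_H = (86 - (1/2)q_V)/7.
Substituting one into the other gives q_V = 25.5904 and q_H = 868/83.

25.59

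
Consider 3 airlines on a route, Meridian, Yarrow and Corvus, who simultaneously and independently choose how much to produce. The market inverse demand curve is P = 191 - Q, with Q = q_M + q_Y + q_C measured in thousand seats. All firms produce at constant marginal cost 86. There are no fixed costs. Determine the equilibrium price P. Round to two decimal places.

A representative firm's profit is π_i = q_i(191 - Q) - 86q_i.
First-order condition (treating rivals' output as given): 105 - 2q_i - Σ_{j≠i} q_j = 0.
By symmetry each firm produces the same amount; substituting Σ_{j≠i} q_j = 2q_i yields q_i = 105/4.
Total output Q = 315/4, so price P = 191 - 315/4 = 449/4.

112.25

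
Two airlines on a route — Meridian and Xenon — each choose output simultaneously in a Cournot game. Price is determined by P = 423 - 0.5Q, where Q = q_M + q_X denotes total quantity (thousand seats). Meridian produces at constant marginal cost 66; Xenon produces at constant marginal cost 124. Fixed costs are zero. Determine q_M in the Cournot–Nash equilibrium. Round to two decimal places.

Meridian's profit: π_M = (423 - 0.5Q)q_M - (66q_M). Setting ∂π_M/∂q_M = 0: 357 - q_M - (1/2)(q_X) = 0.
Xenon's profit: π_X = (423 - 0.5Q)q_X - (124q_X). Setting ∂π_X/∂q_X = 0: 299 - q_X - (1/2)(q_M) = 0.
So q_M = (357 - (1/2)q_X) and q_X = (299 - (1/2)q_M).
Substituting one into the other gives q_M = 830/3 and q_X = 482/3.

276.67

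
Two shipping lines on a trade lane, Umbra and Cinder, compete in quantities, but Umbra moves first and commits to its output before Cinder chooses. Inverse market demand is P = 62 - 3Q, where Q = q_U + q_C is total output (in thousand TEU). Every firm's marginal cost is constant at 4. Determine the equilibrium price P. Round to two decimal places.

18.50

Solve by backward induction. Given q_U, the follower Cinder maximises π_C = (62 - 3q_U - 3q_C)q_C - 4q_C.
Follower FOC: 58 - 3q_U - 6q_C = 0, so q_C(q_U) = (58 - 3q_U)/6.
Umbra substitutes q_C(q_U) into its own profit: π_U = q_U(62 - 3q_U - (58 - 3q_U)/2) - 4q_U = (33 - (3/2)q_U)q_U - 4q_U.
Maximising: ∂π_U/∂q_U = 29 - 3q_U = 0, giving q_U = 29/3.
Then q_C = (58 - 3·(29/3))/6 = 29/6.
Total output Q = 29/2, so price P = 62 - 3·(29/2) = 37/2.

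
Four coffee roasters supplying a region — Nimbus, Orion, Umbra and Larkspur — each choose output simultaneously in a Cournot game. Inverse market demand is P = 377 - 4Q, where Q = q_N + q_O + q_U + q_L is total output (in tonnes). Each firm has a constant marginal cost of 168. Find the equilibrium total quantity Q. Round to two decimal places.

A representative firm's profit is π_i = q_i(377 - 4Q) - 168q_i.
First-order condition (treating rivals' output as given): 209 - 8q_i - 4·Σ_{j≠i} q_j = 0.
With identical firms every q_j equals q_i, so Σ_{j≠i} q_j = 3q_i and 209 = 20q_i, giving q_i = 209/20.
Total output Q = 209/20 + 209/20 + 209/20 + 209/20 = 209/5.

41.80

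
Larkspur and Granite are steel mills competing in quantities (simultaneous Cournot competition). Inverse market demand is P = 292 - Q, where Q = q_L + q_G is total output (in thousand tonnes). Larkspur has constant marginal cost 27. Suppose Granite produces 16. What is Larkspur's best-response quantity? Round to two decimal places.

With the rival's output fixed at 16, Larkspur's profit is π_L = (292 - 16 - q_L)q_L - (27q_L) = (276 - q_L)q_L - (27q_L).
∂π_L/∂q_L = 249 - 2q_L = 0, so q_L = 249/2.

124.50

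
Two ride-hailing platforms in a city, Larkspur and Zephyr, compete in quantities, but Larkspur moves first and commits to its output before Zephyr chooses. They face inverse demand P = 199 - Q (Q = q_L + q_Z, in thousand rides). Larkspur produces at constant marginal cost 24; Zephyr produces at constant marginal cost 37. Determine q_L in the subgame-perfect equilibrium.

94

Solve by backward induction. Given q_L, the follower Zephyr maximises π_Z = (199 - q_L - q_Z)q_Z - 37q_Z.
∂π_Z/∂q_Z = 162 - q_L - 2q_Z = 0 gives the reaction function q_Z = (162 - q_L)/2.
The leader anticipates this reaction. Substituting into P = 199 - Q gives P = 118 - (1/2)q_L, so π_L = (118 - (1/2)q_L)q_L - 24q_L.
Maximising: ∂π_L/∂q_L = 94 - q_L = 0, giving q_L = 94.
Then q_Z = (162 - 94)/2 = 34.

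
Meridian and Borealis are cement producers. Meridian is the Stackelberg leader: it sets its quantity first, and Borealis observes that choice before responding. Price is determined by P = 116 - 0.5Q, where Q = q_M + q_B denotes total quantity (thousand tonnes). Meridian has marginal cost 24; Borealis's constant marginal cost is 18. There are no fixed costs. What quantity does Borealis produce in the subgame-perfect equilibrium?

55

The follower Borealis best-responds to any q_M: π_B = (116 - 0.5Q)q_B - 18q_B.
Setting the follower's marginal profit to zero, 98 - (1/2)q_M - q_B = 0, i.e. q_B = (98 - (1/2)q_M).
Meridian substitutes q_B(q_M) into its own profit: π_M = q_M(116 - (1/2)q_M - (98 - (1/2)q_M)/2) - 24q_M = (67 - (1/4)q_M)q_M - 24q_M.
Maximising: ∂π_M/∂q_M = 43 - (1/2)q_M = 0, giving q_M = 86.
Then q_B = (98 - (1/2)·86) = 55.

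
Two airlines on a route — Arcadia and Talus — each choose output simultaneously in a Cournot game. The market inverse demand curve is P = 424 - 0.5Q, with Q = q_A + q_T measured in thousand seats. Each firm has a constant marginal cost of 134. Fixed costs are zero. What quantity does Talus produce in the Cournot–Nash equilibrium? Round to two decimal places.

193.33

Each firm earns π_i = (424 - 0.5Q)q_i - 134q_i.
First-order condition (treating rivals' output as given): 290 - q_i - (1/2)q_j = 0.
With identical firms every q_j equals q_i, so q_j = q_i and 290 = (3/2)q_i, giving q_i = 580/3.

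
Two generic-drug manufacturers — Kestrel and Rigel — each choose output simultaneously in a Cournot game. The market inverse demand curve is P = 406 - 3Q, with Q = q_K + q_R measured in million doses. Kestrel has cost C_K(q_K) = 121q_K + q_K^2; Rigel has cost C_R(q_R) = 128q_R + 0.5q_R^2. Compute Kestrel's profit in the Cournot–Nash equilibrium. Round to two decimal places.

Kestrel's profit: π_K = (406 - 3Q)q_K - (121q_K + q_K²). Setting ∂π_K/∂q_K = 0: 285 - 8q_K - 3(q_R) = 0.
Rigel's profit: π_R = (406 - 3Q)q_R - (128q_R + (1/2)q_R²). Setting ∂π_R/∂q_R = 0: 278 - 7q_R - 3(q_K) = 0.
Rearranging gives the reaction functions q_K = (285 - 3q_R)/8 and q_R = (278 - 3q_K)/7.
Solving the pair: q_K = 1161/47, q_R = 1369/47.
Price P = 406 - 3·53.8298 = 244.5106.
Kestrel's profit: 244.5106·(1161/47) - 121·(1161/47) - (1161/47)² = 2440.7804.

2440.78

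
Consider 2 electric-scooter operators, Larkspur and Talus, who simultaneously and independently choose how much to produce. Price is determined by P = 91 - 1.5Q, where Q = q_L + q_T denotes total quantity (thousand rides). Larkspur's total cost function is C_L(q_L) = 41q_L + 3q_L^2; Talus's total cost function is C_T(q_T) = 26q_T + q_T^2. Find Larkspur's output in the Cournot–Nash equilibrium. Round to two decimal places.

Larkspur's profit: π_L = (91 - 1.5Q)q_L - (41q_L + 3q_L²). Setting ∂π_L/∂q_L = 0: 50 - 9q_L - (3/2)(q_T) = 0.
Talus's first-order condition: 65 - 5q_T - (3/2)(q_L) = 0.
So q_L = (50 - (3/2)q_T)/9 and q_T = (65 - (3/2)q_L)/5.
Substituting one into the other gives q_L = 610/171 and q_T = 680/57.

3.57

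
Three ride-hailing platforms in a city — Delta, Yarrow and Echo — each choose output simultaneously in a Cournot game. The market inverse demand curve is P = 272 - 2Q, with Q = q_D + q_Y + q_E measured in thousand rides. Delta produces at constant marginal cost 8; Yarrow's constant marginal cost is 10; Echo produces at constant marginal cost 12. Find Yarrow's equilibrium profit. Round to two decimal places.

2145.13

Delta's profit: π_D = (272 - 2Q)q_D - (8q_D). Setting ∂π_D/∂q_D = 0: 264 - 4q_D - 2(q_Y + q_E) = 0.
Yarrow's first-order condition: 262 - 4q_Y - 2(q_D + q_E) = 0.
Echo's first-order condition: 260 - 4q_E - 2(q_D + q_Y) = 0.
Adding the 3 first-order conditions: 786 − 8Q = 0, so Q = 393/4.
Back-substituting: q_D = (264 − 393/2)/2 = 135/4, q_Y = (262 − 393/2)/2 = 131/4, q_E = (260 − 393/2)/2 = 127/4.
Price P = 272 - 2·(393/4) = 151/2.
Yarrow's profit: (151/2 - 10)·(131/4) = 2145.1250.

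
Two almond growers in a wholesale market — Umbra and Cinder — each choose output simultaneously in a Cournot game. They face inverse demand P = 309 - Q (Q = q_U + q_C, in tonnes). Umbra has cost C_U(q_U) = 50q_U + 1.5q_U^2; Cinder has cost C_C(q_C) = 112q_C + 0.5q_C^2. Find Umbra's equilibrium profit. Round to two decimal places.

4290.82

Umbra's profit: π_U = (309 - Q)q_U - (50q_U + (3/2)q_U²). Setting ∂π_U/∂q_U = 0: 259 - 5q_U - (q_C) = 0.
Cinder's profit: π_C = (309 - Q)q_C - (112q_C + (1/2)q_C²). Setting ∂π_C/∂q_C = 0: 197 - 3q_C - (q_U) = 0.
So q_U = (259 - q_C)/5 and q_C = (197 - q_U)/3.
Solving the pair: q_U = 290/7, q_C = 363/7.
Price P = 309 - 653/7 = 1510/7.
Umbra's profit: (1510/7)·(290/7) - 50·(290/7) - (3/2)(290/7)² = 4290.8163.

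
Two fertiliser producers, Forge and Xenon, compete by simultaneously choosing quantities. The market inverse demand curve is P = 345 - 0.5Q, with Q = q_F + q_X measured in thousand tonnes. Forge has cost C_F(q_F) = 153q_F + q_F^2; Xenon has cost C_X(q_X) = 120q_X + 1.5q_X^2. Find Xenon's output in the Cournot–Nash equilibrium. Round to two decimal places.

Forge's profit: π_F = (345 - 0.5Q)q_F - (153q_F + q_F²). Setting ∂π_F/∂q_F = 0: 192 - 3q_F - (1/2)(q_X) = 0.
Xenon's first-order condition: 225 - 4q_X - (1/2)(q_F) = 0.
Best responses: q_F = (192 - (1/2)q_X)/3, q_X = (225 - (1/2)q_F)/4.
Substituting one into the other gives q_F = 55.7872 and q_X = 49.2766.

49.28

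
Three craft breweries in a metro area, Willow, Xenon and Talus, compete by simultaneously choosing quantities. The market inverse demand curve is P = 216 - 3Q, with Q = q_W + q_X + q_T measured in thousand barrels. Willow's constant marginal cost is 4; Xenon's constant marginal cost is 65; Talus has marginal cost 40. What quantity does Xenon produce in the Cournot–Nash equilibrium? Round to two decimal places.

5.42

Willow's profit: π_W = (216 - 3Q)q_W - (4q_W). Setting ∂π_W/∂q_W = 0: 212 - 6q_W - 3(q_X + q_T) = 0.
Xenon's profit: π_X = (216 - 3Q)q_X - (65q_X). Setting ∂π_X/∂q_X = 0: 151 - 6q_X - 3(q_W + q_T) = 0.
Talus's profit: π_T = (216 - 3Q)q_T - (40q_T). Setting ∂π_T/∂q_T = 0: 176 - 6q_T - 3(q_W + q_X) = 0.
Adding the 3 conditions: 539 − 6Q − 6Q = 0, i.e. Q = 539/12.
Back-substituting: q_W = (212 − 539/4)/3 = 103/4, q_X = (151 − 539/4)/3 = 65/12, q_T = (176 − 539/4)/3 = 55/4.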